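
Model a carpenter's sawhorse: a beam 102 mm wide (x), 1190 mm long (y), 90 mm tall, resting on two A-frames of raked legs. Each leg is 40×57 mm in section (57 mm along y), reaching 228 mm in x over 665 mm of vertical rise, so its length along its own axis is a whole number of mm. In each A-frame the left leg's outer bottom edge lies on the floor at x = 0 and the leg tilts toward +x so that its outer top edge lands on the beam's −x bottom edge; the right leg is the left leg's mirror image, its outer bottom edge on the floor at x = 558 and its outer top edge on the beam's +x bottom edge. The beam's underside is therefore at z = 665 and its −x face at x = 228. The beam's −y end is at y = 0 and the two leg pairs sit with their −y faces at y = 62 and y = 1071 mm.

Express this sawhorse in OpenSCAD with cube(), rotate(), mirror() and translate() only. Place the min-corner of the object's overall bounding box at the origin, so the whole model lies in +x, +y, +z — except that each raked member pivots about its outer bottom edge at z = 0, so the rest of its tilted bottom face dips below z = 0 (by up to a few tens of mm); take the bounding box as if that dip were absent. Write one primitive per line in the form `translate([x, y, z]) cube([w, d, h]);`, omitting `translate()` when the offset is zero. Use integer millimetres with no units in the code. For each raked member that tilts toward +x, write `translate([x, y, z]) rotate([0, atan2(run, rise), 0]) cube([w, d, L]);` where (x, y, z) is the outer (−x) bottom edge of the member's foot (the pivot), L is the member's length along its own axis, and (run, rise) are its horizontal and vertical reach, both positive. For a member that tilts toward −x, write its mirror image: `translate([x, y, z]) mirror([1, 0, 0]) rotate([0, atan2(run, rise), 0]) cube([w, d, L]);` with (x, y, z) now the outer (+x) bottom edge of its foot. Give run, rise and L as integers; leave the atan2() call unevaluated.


translate([228, 0, 665]) cube([102, 1190, 90]);
translate([0, 62, 0]) rotate([0, atan2(228, 665), 0]) cube([40, 57, 703]);
translate([558, 62, 0]) mirror([1, 0, 0]) rotate([0, atan2(228, 665), 0]) cube([40, 57, 703]);
translate([0, 1071, 0]) rotate([0, atan2(228, 665), 0]) cube([40, 57, 703]);
translate([558, 1071, 0]) mirror([1, 0, 0]) rotate([0, atan2(228, 665), 0]) cube([40, 57, 703]);


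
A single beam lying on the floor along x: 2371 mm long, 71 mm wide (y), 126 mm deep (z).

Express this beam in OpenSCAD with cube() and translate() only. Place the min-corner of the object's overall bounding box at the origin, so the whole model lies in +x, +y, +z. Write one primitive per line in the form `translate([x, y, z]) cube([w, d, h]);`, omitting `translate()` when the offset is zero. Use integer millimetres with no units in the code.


cube([2371, 71, 126]);


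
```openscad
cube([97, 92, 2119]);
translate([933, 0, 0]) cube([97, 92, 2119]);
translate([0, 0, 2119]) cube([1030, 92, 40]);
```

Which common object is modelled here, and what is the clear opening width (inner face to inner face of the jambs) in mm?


A door frame. The clear opening width is 836 mm.

Two 2119 mm tall posts with a header on top — a door frame. The left jamb is 97 mm wide at x = 0; the right jamb starts at x = 933. The clear opening is 933 − 97 = 836 mm.


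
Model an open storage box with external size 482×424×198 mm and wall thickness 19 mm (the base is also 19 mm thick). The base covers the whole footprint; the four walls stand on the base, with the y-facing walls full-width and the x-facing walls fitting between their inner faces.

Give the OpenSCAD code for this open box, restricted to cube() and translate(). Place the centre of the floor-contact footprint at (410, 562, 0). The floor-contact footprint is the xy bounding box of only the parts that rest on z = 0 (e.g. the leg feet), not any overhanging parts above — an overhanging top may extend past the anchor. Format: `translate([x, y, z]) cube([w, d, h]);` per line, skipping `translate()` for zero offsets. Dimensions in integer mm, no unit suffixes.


translate([169, 350, 0]) cube([482, 424, 19]);
translate([169, 350, 19]) cube([482, 19, 179]);
translate([169, 755, 19]) cube([482, 19, 179]);
translate([169, 369, 19]) cube([19, 386, 179]);
translate([632, 369, 19]) cube([19, 386, 179]);


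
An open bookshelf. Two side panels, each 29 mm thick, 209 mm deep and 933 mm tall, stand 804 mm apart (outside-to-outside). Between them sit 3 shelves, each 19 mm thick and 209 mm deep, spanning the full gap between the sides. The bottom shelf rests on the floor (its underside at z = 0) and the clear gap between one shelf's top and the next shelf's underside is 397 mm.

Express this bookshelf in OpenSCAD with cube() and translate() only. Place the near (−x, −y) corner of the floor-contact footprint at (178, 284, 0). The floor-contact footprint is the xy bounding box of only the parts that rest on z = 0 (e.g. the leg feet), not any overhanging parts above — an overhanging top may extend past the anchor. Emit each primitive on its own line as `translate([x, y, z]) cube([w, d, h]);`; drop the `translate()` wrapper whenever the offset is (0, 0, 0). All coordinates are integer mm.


translate([178, 284, 0]) cube([29, 209, 933]);
translate([953, 284, 0]) cube([29, 209, 933]);
translate([207, 284, 0]) cube([746, 209, 19]);
translate([207, 284, 416]) cube([746, 209, 19]);
translate([207, 284, 832]) cube([746, 209, 19]);


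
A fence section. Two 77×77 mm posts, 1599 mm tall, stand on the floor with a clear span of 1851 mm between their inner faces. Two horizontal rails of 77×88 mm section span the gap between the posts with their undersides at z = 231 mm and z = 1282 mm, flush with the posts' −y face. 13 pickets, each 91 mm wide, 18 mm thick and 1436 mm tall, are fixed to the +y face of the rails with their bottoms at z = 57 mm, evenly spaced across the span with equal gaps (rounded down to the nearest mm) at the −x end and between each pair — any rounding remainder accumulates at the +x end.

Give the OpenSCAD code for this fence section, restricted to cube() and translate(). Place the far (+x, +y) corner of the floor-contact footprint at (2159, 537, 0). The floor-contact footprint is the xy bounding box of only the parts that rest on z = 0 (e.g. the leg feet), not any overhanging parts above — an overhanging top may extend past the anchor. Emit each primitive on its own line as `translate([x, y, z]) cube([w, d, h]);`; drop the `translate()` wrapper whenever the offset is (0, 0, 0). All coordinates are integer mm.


translate([154, 460, 0]) cube([77, 77, 1599]);
translate([2082, 460, 0]) cube([77, 77, 1599]);
translate([231, 460, 231]) cube([1851, 77, 88]);
translate([231, 460, 1282]) cube([1851, 77, 88]);
translate([278, 537, 57]) cube([91, 18, 1436]);
translate([416, 537, 57]) cube([91, 18, 1436]);
translate([554, 537, 57]) cube([91, 18, 1436]);
translate([692, 537, 57]) cube([91, 18, 1436]);
translate([830, 537, 57]) cube([91, 18, 1436]);
translate([968, 537, 57]) cube([91, 18, 1436]);
translate([1106, 537, 57]) cube([91, 18, 1436]);
translate([1244, 537, 57]) cube([91, 18, 1436]);
translate([1382, 537, 57]) cube([91, 18, 1436]);
translate([1520, 537, 57]) cube([91, 18, 1436]);
translate([1658, 537, 57]) cube([91, 18, 1436]);
translate([1796, 537, 57]) cube([91, 18, 1436]);
translate([1934, 537, 57]) cube([91, 18, 1436]);


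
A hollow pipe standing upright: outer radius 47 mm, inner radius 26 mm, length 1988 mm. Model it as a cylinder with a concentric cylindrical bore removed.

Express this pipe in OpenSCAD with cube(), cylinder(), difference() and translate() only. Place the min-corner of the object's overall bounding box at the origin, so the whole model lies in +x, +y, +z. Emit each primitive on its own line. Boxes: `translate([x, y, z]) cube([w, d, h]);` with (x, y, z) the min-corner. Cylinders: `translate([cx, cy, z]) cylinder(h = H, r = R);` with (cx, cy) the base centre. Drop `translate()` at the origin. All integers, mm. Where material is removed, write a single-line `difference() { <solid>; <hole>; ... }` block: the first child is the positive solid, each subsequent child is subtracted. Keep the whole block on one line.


difference() { translate([47, 47, 0]) cylinder(h = 1988, r = 47); translate([47, 47, 0]) cylinder(h = 1988, r = 26); }


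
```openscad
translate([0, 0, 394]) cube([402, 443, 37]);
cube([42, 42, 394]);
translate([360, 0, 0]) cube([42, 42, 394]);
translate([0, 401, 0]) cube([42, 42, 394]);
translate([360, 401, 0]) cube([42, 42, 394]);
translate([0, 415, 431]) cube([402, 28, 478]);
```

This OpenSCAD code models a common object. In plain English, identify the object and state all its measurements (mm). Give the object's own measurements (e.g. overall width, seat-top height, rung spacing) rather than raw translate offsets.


A chair. The seat is a 402×443×37 mm slab with its top at z = 431 mm, on four 42×42 mm corner legs (flush with the seat edges, standing on z = 0). A flat backrest 28 mm thick, 478 mm tall, spans the full seat width and rises from the seat top along its +y edge, rear face flush with the rear of the seat.


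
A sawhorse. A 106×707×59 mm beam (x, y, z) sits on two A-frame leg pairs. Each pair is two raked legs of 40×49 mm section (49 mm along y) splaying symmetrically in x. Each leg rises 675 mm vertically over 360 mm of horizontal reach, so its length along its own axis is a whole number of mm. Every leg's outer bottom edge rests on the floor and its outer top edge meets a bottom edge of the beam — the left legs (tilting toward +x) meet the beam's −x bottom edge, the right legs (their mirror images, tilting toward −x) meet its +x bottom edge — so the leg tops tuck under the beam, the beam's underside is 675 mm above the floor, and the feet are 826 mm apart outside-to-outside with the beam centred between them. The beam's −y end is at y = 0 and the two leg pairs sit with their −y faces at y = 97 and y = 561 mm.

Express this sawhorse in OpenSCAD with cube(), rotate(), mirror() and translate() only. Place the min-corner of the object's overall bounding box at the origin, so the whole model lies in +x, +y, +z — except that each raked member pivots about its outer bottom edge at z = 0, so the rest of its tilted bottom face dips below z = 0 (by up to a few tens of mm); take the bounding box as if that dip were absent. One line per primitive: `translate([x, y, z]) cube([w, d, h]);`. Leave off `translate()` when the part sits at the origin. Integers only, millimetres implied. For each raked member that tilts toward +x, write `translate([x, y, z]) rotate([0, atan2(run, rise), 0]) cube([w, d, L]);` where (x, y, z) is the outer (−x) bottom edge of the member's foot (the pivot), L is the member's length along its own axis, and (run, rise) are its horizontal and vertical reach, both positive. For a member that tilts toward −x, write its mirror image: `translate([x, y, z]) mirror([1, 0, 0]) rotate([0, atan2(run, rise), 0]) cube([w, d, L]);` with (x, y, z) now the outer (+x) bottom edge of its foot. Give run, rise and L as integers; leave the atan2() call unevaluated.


translate([360, 0, 675]) cube([106, 707, 59]);
translate([0, 97, 0]) rotate([0, atan2(360, 675), 0]) cube([40, 49, 765]);
translate([826, 97, 0]) mirror([1, 0, 0]) rotate([0, atan2(360, 675), 0]) cube([40, 49, 765]);
translate([0, 561, 0]) rotate([0, atan2(360, 675), 0]) cube([40, 49, 765]);
translate([826, 561, 0]) mirror([1, 0, 0]) rotate([0, atan2(360, 675), 0]) cube([40, 49, 765]);


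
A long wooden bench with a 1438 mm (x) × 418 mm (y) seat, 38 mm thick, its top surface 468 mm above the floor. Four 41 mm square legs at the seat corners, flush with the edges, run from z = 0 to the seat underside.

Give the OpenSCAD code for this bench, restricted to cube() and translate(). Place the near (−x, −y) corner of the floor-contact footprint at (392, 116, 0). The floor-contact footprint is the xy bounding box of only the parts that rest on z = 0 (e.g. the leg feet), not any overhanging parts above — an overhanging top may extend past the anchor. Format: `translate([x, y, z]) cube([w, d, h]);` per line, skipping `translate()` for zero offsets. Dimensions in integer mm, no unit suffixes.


translate([392, 116, 430]) cube([1438, 418, 38]);
translate([392, 116, 0]) cube([41, 41, 430]);
translate([392, 493, 0]) cube([41, 41, 430]);
translate([1789, 116, 0]) cube([41, 41, 430]);
translate([1789, 493, 0]) cube([41, 41, 430]);


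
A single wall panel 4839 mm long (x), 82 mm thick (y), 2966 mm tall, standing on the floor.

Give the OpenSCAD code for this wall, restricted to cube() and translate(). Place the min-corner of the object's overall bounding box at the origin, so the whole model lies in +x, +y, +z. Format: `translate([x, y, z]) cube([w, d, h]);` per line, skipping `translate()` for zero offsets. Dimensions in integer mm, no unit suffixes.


cube([4839, 82, 2966]);


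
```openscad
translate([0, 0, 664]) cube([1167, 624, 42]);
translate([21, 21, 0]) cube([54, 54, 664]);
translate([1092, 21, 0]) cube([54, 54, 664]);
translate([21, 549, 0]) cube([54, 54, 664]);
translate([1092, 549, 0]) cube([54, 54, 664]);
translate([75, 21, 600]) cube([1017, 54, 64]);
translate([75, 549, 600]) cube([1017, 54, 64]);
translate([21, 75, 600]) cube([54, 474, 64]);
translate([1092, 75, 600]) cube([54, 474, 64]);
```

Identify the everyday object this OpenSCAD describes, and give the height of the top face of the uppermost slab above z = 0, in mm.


A table. The table height is 706 mm.

A 1167×624×42 slab sits at z = 664 on four 54 mm square posts — a table. The top surface is at 664 + 42 = 706 mm.


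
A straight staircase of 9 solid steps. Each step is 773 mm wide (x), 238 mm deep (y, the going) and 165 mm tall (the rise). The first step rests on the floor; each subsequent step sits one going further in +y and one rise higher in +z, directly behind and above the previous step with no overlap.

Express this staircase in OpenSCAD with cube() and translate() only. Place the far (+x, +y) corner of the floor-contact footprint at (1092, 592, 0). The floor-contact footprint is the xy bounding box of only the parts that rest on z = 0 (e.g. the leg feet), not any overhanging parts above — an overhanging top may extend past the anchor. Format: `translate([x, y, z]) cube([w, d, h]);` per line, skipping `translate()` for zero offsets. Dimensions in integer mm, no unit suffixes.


translate([319, 354, 0]) cube([773, 238, 165]);
translate([319, 592, 165]) cube([773, 238, 165]);
translate([319, 830, 330]) cube([773, 238, 165]);
translate([319, 1068, 495]) cube([773, 238, 165]);
translate([319, 1306, 660]) cube([773, 238, 165]);
translate([319, 1544, 825]) cube([773, 238, 165]);
translate([319, 1782, 990]) cube([773, 238, 165]);
translate([319, 2020, 1155]) cube([773, 238, 165]);
translate([319, 2258, 1320]) cube([773, 238, 165]);


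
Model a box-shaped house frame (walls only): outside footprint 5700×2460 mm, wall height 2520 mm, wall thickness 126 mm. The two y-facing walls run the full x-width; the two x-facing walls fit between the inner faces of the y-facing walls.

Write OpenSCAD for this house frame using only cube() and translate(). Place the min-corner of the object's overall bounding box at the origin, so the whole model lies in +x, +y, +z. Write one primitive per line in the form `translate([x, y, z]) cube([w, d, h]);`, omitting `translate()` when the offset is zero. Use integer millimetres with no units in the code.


cube([5700, 126, 2520]);
translate([0, 2334, 0]) cube([5700, 126, 2520]);
translate([0, 126, 0]) cube([126, 2208, 2520]);
translate([5574, 126, 0]) cube([126, 2208, 2520]);


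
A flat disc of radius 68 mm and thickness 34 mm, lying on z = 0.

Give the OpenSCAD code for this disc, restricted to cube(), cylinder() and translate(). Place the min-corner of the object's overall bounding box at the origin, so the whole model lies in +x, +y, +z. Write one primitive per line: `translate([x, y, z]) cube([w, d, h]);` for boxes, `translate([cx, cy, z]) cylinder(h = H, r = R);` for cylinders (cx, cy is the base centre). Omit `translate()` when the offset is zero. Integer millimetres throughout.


translate([68, 68, 0]) cylinder(h = 34, r = 68);


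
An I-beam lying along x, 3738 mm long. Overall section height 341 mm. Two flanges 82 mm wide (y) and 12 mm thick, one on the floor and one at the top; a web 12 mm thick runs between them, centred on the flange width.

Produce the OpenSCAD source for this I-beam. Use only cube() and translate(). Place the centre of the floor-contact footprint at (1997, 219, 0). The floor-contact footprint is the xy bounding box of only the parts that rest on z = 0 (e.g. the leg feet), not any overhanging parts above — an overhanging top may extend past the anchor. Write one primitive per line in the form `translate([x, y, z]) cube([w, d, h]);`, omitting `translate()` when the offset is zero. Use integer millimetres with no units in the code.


translate([128, 178, 0]) cube([3738, 82, 12]);
translate([128, 213, 12]) cube([3738, 12, 317]);
translate([128, 178, 329]) cube([3738, 82, 12]);


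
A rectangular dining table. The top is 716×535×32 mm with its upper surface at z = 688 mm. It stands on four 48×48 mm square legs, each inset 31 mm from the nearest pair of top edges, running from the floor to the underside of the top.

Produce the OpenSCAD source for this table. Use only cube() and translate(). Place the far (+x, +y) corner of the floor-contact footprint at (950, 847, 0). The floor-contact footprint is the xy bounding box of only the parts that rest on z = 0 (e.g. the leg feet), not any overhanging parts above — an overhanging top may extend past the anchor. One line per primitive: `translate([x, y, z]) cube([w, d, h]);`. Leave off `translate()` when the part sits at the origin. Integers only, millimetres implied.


translate([265, 343, 656]) cube([716, 535, 32]);
translate([296, 374, 0]) cube([48, 48, 656]);
translate([902, 374, 0]) cube([48, 48, 656]);
translate([296, 799, 0]) cube([48, 48, 656]);
translate([902, 799, 0]) cube([48, 48, 656]);


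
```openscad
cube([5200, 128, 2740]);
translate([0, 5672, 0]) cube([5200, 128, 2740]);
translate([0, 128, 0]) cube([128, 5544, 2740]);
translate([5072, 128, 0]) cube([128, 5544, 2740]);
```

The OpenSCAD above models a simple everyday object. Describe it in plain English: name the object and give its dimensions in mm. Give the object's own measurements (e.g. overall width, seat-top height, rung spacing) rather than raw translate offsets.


The wall frame of a small rectangular building: four walls, each 2740 mm tall and 128 mm thick, enclosing a footprint 5200 mm (x) by 5800 mm (y) outside-to-outside, with no floor or roof. The front and back walls (the −y and +y sides) span the full width; the two side walls fit between them.


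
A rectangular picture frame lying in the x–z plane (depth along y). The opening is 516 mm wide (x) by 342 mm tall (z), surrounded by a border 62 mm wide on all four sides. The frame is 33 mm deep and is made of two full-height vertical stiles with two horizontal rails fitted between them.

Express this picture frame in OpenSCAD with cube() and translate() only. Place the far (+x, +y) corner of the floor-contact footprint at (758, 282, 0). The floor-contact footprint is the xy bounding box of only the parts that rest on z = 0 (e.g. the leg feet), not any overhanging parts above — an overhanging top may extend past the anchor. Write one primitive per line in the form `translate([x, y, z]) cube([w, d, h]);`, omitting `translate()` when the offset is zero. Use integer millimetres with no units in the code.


translate([118, 249, 0]) cube([62, 33, 466]);
translate([696, 249, 0]) cube([62, 33, 466]);
translate([180, 249, 0]) cube([516, 33, 62]);
translate([180, 249, 404]) cube([516, 33, 62]);


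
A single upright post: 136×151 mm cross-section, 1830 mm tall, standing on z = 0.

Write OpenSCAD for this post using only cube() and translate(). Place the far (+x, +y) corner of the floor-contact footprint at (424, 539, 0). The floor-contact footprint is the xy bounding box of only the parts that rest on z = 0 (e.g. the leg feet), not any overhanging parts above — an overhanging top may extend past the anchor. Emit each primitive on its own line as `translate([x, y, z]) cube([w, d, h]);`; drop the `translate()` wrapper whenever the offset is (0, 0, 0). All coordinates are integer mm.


translate([288, 388, 0]) cube([136, 151, 1830]);


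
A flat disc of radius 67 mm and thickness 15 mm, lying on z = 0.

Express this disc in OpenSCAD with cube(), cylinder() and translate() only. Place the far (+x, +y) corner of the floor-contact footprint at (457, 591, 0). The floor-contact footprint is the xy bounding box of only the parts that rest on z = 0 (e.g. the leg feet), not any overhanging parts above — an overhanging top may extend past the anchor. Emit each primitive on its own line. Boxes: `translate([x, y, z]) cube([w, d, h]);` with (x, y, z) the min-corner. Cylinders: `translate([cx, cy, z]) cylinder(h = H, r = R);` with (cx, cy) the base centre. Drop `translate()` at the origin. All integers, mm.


translate([390, 524, 0]) cylinder(h = 15, r = 67);


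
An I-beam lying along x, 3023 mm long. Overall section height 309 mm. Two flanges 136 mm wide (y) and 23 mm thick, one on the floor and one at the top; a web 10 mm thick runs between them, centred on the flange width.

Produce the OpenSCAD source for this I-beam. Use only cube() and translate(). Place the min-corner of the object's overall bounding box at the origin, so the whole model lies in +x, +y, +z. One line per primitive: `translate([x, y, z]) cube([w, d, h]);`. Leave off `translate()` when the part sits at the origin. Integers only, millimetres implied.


cube([3023, 136, 23]);
translate([0, 63, 23]) cube([3023, 10, 263]);
translate([0, 0, 286]) cube([3023, 136, 23]);


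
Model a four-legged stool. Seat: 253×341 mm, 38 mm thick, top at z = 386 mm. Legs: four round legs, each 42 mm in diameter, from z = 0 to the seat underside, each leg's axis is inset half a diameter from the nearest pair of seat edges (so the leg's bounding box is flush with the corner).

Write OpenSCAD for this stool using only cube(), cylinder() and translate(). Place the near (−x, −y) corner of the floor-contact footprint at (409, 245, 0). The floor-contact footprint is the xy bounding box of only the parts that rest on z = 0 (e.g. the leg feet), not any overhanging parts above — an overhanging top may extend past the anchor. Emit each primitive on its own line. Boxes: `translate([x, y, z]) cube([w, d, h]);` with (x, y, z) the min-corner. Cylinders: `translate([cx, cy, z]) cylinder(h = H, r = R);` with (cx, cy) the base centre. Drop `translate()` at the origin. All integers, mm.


// leg_h = 386 - 38 = 348
translate([409, 245, 348]) cube([253, 341, 38]);
translate([430, 266, 0]) cylinder(h = 348, r = 21);
translate([641, 266, 0]) cylinder(h = 348, r = 21);
translate([430, 565, 0]) cylinder(h = 348, r = 21);
translate([641, 565, 0]) cylinder(h = 348, r = 21);


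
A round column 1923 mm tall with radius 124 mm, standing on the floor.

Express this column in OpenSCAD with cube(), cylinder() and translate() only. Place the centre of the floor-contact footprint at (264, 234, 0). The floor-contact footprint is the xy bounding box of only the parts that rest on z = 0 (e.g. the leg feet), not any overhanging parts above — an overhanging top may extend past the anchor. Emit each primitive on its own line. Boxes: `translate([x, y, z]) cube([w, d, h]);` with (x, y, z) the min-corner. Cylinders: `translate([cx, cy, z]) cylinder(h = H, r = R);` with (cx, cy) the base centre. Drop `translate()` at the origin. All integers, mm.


translate([264, 234, 0]) cylinder(h = 1923, r = 124);


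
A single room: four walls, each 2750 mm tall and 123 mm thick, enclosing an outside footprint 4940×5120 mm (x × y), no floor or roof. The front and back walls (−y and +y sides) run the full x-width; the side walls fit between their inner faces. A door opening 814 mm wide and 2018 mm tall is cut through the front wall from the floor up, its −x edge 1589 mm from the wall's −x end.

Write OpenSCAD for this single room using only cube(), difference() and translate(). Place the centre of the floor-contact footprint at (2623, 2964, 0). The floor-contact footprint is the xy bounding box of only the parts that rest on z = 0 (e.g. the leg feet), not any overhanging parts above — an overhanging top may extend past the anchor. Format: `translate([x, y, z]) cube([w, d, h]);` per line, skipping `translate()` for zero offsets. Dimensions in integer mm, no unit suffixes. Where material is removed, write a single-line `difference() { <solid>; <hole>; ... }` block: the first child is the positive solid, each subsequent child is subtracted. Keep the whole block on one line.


difference() { translate([153, 404, 0]) cube([4940, 123, 2750]); translate([1742, 404, 0]) cube([814, 123, 2018]); }
translate([153, 5401, 0]) cube([4940, 123, 2750]);
translate([153, 527, 0]) cube([123, 4874, 2750]);
translate([4970, 527, 0]) cube([123, 4874, 2750]);


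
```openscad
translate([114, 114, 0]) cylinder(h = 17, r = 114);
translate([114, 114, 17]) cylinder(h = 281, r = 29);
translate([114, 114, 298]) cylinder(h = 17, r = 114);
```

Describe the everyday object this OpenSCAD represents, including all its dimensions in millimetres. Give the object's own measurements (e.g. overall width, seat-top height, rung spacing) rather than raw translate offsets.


A spool: two coaxial disc flanges of radius 114 mm and thickness 17 mm, joined by a core cylinder of radius 29 mm and height 281 mm. The lower flange rests on z = 0 and the three cylinders share a vertical axis.


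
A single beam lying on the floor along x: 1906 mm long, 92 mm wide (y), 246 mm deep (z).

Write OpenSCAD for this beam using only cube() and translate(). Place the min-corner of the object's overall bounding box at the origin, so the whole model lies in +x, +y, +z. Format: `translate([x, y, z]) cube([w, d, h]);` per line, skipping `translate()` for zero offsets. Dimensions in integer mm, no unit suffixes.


cube([1906, 92, 246]);


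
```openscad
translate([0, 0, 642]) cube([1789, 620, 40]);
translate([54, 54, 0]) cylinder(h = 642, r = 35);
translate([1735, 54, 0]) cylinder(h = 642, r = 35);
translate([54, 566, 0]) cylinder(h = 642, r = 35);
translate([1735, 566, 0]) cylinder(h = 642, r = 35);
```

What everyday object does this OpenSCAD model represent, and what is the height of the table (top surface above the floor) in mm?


A table. The table height is 682 mm.

A 1789×620×40 slab sits at z = 642 on four Ø70 mm round legs — a table. The top surface is at 642 + 40 = 682 mm.


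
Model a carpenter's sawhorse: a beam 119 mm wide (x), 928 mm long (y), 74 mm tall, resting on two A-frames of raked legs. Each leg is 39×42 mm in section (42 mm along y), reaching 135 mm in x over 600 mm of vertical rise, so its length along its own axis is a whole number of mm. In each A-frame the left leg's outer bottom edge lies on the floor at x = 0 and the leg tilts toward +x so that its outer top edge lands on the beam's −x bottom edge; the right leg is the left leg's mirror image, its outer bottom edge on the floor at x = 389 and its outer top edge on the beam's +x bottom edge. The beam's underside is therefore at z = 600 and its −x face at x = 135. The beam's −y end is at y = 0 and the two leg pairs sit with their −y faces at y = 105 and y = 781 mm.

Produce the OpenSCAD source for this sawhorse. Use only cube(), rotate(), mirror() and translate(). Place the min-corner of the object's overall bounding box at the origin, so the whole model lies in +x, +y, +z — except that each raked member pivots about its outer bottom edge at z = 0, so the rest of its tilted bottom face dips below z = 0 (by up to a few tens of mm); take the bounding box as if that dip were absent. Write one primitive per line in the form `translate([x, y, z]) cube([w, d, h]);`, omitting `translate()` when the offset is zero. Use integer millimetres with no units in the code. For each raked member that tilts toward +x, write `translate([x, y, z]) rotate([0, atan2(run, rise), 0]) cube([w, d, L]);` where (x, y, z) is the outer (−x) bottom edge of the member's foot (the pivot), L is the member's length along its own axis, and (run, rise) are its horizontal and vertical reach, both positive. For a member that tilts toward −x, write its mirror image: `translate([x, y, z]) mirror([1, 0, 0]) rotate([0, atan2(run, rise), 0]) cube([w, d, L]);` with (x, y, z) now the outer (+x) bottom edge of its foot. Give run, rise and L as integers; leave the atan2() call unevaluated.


// leg length = √(135² + 600²) = 615
// right-leg outer foot x = 2·135 + 119 = 389
// beam min-corner = (135, 0, 600)
translate([135, 0, 600]) cube([119, 928, 74]);
translate([0, 105, 0]) rotate([0, atan2(135, 600), 0]) cube([39, 42, 615]);
translate([389, 105, 0]) mirror([1, 0, 0]) rotate([0, atan2(135, 600), 0]) cube([39, 42, 615]);
translate([0, 781, 0]) rotate([0, atan2(135, 600), 0]) cube([39, 42, 615]);
translate([389, 781, 0]) mirror([1, 0, 0]) rotate([0, atan2(135, 600), 0]) cube([39, 42, 615]);


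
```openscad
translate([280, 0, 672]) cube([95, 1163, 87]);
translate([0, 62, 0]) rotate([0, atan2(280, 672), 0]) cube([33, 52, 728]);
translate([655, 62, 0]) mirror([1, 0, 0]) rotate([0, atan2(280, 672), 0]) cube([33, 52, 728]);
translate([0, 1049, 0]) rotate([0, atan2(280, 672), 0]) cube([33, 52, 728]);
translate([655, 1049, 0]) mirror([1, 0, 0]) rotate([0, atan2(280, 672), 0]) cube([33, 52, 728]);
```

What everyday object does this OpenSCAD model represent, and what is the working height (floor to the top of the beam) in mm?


A sawhorse. The overall height is 759 mm.

A beam across two mirrored pairs of raked legs — a sawhorse. The beam's underside is at z = 672 (matching the legs' vertical rise in atan2(280, 672)) and the beam is 87 mm tall, so its top is at 672 + 87 = 759 mm. The raked legs top out at the beam's underside, so that is the highest point.


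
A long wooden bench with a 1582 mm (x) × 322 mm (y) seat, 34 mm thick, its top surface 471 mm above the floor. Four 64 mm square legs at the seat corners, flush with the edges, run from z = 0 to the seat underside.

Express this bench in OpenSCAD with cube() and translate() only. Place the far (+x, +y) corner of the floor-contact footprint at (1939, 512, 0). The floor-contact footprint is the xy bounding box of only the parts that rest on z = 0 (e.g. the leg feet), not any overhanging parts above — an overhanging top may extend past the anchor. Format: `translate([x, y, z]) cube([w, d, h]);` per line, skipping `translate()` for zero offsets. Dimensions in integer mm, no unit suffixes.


translate([357, 190, 437]) cube([1582, 322, 34]);
translate([357, 190, 0]) cube([64, 64, 437]);
translate([357, 448, 0]) cube([64, 64, 437]);
translate([1875, 190, 0]) cube([64, 64, 437]);
translate([1875, 448, 0]) cube([64, 64, 437]);


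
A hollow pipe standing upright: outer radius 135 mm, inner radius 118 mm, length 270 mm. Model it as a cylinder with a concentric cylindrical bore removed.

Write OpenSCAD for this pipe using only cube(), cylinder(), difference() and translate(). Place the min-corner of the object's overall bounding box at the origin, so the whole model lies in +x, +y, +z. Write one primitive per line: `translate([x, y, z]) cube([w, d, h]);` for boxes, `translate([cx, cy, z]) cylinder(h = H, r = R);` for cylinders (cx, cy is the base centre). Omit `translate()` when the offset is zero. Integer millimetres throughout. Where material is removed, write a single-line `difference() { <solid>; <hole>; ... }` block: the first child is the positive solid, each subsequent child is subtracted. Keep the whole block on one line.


difference() { translate([135, 135, 0]) cylinder(h = 270, r = 135); translate([135, 135, 0]) cylinder(h = 270, r = 118); }


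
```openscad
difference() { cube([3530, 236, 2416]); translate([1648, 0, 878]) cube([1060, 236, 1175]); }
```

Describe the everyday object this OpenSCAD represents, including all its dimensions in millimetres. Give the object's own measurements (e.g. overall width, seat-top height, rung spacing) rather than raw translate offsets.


A wall 3530 mm long (x), 236 mm thick (y), 2416 mm tall, with a rectangular window opening cut through it. The opening is 1060 mm wide and 1175 mm tall; its sill is at z = 878 mm and its near (−x) edge is 1648 mm from the wall's −x end. The opening passes through the full wall thickness.


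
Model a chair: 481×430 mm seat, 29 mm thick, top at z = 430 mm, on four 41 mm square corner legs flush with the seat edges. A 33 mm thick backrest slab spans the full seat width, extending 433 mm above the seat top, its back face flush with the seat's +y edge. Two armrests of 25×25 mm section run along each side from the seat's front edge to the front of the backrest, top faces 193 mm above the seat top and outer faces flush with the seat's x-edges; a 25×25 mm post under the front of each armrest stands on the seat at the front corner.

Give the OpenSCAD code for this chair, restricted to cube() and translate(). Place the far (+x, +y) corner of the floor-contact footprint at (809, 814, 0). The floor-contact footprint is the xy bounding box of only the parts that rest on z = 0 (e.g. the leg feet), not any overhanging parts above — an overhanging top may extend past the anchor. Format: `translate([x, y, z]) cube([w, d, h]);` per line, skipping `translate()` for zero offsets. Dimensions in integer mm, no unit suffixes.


translate([328, 384, 401]) cube([481, 430, 29]);
translate([328, 384, 0]) cube([41, 41, 401]);
translate([768, 384, 0]) cube([41, 41, 401]);
translate([328, 773, 0]) cube([41, 41, 401]);
translate([768, 773, 0]) cube([41, 41, 401]);
translate([328, 781, 430]) cube([481, 33, 433]);
translate([328, 384, 598]) cube([25, 397, 25]);
translate([784, 384, 598]) cube([25, 397, 25]);
translate([328, 384, 430]) cube([25, 25, 168]);
translate([784, 384, 430]) cube([25, 25, 168]);


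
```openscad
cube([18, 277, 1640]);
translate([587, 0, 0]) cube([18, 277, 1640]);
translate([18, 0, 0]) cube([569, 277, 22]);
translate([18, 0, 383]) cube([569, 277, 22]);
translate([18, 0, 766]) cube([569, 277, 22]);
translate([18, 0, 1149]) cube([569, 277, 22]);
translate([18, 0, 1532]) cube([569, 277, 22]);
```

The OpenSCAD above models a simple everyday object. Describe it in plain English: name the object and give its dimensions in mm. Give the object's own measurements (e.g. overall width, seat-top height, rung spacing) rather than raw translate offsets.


An open bookshelf. Two side panels, each 18 mm thick, 277 mm deep and 1640 mm tall, stand 605 mm apart (outside-to-outside). Between them sit 5 shelves, each 22 mm thick and 277 mm deep, spanning the full gap between the sides. The bottom shelf rests on the floor (its underside at z = 0) and the clear gap between one shelf's top and the next shelf's underside is 361 mm.


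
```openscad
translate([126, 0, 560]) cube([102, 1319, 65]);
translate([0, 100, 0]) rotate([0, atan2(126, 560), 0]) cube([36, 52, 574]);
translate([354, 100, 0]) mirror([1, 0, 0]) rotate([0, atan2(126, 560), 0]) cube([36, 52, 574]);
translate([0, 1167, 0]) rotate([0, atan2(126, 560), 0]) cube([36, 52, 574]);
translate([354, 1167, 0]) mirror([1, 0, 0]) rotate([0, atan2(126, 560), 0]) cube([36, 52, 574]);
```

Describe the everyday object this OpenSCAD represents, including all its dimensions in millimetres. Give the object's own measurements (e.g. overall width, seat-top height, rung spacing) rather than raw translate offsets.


A sawhorse. A 102×1319×65 mm beam (x, y, z) sits on two A-frame leg pairs. Each pair is two raked legs of 36×52 mm section (52 mm along y) splaying symmetrically in x. Each leg rises 560 mm vertically over 126 mm of horizontal reach and is 574 mm long along its own axis. Every leg's outer bottom edge rests on the floor and its outer top edge meets a bottom edge of the beam — the left legs (tilting toward +x) meet the beam's −x bottom edge, the right legs (their mirror images, tilting toward −x) meet its +x bottom edge — so the leg tops tuck under the beam, the beam's underside is 560 mm above the floor, and the feet are 354 mm apart outside-to-outside with the beam centred between them. The two leg pairs are set in 100 mm from either end of the beam.


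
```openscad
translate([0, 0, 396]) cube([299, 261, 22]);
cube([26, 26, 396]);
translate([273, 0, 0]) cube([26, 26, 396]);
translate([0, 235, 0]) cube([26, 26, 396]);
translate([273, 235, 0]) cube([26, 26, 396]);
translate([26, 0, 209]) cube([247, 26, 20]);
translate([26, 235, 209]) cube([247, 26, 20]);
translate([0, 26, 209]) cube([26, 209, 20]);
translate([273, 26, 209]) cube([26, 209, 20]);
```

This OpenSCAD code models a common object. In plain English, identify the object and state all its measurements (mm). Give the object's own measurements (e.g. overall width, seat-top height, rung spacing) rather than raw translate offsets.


A four-legged stool. The seat is a 299×261×22 mm slab whose top surface is at z = 418 mm; four square legs, each 26×26 mm in cross-section, run from the floor (z = 0) to the underside of the seat, each flush with a corner of the seat. Four stretchers, 26 mm wide and 20 mm tall, connect adjacent legs with their undersides at z = 209 mm, each running between the inner faces of the legs it joins and aligned with the legs' outer faces on the other axis.


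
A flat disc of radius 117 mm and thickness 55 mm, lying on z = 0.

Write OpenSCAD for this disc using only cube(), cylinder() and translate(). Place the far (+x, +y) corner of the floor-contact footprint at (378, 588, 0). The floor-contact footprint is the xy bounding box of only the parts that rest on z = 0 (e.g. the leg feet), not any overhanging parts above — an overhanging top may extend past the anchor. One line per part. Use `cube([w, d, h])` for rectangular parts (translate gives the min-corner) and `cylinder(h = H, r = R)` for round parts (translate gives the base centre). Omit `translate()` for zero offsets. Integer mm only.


translate([261, 471, 0]) cylinder(h = 55, r = 117);


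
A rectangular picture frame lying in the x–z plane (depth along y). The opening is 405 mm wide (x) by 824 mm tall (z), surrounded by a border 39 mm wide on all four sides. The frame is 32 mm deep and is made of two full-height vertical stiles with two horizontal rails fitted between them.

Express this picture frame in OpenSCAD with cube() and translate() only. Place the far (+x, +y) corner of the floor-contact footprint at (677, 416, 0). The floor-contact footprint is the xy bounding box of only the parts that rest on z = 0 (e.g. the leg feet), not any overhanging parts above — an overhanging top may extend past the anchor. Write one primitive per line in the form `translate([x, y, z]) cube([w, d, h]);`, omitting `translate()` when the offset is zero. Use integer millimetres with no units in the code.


translate([194, 384, 0]) cube([39, 32, 902]);
translate([638, 384, 0]) cube([39, 32, 902]);
translate([233, 384, 0]) cube([405, 32, 39]);
translate([233, 384, 863]) cube([405, 32, 39]);


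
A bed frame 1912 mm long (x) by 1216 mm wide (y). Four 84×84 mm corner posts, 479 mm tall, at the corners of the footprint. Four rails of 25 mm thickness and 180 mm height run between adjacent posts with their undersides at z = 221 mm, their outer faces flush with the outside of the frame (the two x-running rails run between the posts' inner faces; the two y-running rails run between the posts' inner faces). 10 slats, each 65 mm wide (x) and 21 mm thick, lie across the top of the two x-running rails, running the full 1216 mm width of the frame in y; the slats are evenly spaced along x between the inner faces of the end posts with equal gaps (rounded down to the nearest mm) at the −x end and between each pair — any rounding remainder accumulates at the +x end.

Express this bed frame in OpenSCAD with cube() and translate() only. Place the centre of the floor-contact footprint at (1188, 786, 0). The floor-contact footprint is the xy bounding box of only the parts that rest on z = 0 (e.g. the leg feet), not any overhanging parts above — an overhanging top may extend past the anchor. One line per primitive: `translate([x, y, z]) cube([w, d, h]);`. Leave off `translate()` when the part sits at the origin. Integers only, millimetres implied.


// slat z = rail_z + rail_h = 221 + 180 = 401
// slat gap = ⌊(1744 − 10·65) / 11⌋ = 99
translate([232, 178, 0]) cube([84, 84, 479]);
translate([232, 1310, 0]) cube([84, 84, 479]);
translate([2060, 178, 0]) cube([84, 84, 479]);
translate([2060, 1310, 0]) cube([84, 84, 479]);
translate([316, 178, 221]) cube([1744, 25, 180]);
translate([316, 1369, 221]) cube([1744, 25, 180]);
translate([232, 262, 221]) cube([25, 1048, 180]);
translate([2119, 262, 221]) cube([25, 1048, 180]);
translate([415, 178, 401]) cube([65, 1216, 21]);
translate([579, 178, 401]) cube([65, 1216, 21]);
translate([743, 178, 401]) cube([65, 1216, 21]);
translate([907, 178, 401]) cube([65, 1216, 21]);
translate([1071, 178, 401]) cube([65, 1216, 21]);
translate([1235, 178, 401]) cube([65, 1216, 21]);
translate([1399, 178, 401]) cube([65, 1216, 21]);
translate([1563, 178, 401]) cube([65, 1216, 21]);
translate([1727, 178, 401]) cube([65, 1216, 21]);
translate([1891, 178, 401]) cube([65, 1216, 21]);
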